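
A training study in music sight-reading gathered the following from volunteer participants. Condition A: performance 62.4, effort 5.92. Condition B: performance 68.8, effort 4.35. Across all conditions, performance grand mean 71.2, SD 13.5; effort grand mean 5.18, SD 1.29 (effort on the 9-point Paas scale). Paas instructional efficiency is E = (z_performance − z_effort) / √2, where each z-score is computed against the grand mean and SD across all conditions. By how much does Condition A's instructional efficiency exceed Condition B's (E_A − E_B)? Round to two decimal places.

-1.20

Condition A: z_P = (62.4 − 71.2)/13.5 = -0.6519; z_E = (5.92 − 5.18)/1.29 = 0.5736; E_A = (-0.6519 − 0.5736)/√2 = -0.8666.
Condition B: z_P = (68.8 − 71.2)/13.5 = -0.1778; z_E = (4.35 − 5.18)/1.29 = -0.6434; E_B = (-0.1778 − (-0.6434))/√2 = 0.3292.
E_A − E_B = -0.8666 − 0.3292 = -1.1958 ≈ -1.20.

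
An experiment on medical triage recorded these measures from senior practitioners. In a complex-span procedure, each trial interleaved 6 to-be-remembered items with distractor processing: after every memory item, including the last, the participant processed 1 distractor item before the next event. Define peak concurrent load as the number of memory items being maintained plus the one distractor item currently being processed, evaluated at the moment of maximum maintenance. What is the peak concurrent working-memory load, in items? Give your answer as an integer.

7

Maintenance is greatest during the distractor(s) after memory item 6: all 6 memory items are being held.
One distractor item is concurrently being processed.
Peak concurrent load = 6 + 1 = 7 items.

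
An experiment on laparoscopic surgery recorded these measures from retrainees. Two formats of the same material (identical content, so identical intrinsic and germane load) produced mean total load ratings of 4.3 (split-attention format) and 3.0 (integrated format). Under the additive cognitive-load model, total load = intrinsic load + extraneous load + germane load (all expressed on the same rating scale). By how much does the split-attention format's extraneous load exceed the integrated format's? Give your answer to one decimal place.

1.3

Intrinsic and germane load are equal across formats, so the difference in total load equals the difference in extraneous load.
Extraneous-load difference = 4.3 − 3.0 = 1.3.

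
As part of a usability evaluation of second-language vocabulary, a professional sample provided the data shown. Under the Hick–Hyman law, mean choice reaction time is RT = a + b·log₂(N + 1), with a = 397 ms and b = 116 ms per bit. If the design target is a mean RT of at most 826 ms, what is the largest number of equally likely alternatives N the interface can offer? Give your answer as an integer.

11

Set 397 + 116·log₂(N + 1) ≤ 826.
log₂(N + 1) ≤ (826 − 397) / 116 = 3.6983.
N + 1 ≤ 2^3.6983 = 12.9807.
N ≤ 11.9807, so the largest integer N is 11.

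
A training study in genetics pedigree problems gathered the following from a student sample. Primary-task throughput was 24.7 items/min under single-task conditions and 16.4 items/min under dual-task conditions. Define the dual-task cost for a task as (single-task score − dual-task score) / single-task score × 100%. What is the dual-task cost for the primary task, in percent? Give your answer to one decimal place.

33.6

Cost = (24.7 − 16.4) / 24.7 × 100%
     = 8.3000 / 24.7 × 100% = 33.6032%.
≈ 33.6%.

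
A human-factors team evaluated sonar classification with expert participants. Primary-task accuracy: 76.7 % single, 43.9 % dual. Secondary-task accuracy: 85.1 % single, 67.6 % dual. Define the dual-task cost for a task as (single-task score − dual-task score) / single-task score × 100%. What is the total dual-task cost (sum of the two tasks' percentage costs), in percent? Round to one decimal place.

63.3

Primary cost = (76.7 − 43.9) / 76.7 × 100% = 42.7640%.
Secondary cost = (85.1 − 67.6) / 85.1 × 100% = 20.5640%.
Total = 42.7640% + 20.5640% = 63.3280% ≈ 63.3%.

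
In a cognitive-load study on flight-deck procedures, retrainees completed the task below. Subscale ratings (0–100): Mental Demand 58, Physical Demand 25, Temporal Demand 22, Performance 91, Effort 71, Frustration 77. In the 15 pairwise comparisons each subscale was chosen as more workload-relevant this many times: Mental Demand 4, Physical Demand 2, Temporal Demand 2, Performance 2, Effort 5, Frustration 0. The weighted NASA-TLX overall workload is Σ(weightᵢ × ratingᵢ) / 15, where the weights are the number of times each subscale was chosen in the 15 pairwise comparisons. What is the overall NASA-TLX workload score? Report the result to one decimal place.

57.5

The tallies are the weights (they sum to 15).
Weighted sum = 4·58 + 2·25 + 2·22 + 2·91 + 5·71 + 0·77
            = 232 + 50 + 44 + 182 + 355 + 0 = 863.
Overall workload = 863 / 15 = 57.5333 ≈ 57.5.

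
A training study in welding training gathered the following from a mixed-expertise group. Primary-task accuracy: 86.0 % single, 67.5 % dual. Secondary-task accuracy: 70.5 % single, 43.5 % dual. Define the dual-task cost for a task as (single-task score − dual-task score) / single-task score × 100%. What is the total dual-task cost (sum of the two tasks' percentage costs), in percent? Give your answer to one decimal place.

59.8

Primary cost = (86.0 − 67.5) / 86.0 × 100% = 21.5116%.
Secondary cost = (70.5 − 43.5) / 70.5 × 100% = 38.2979%.
Total = 21.5116% + 38.2979% = 59.8095% ≈ 59.8%.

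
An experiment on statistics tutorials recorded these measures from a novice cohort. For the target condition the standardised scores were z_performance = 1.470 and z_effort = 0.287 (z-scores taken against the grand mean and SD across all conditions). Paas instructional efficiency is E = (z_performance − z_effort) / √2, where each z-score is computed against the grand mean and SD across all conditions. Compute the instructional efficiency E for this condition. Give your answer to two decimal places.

0.84

z_P − z_E = 1.470 − 0.287 = 1.1830.
E = 1.1830 / √2 = 1.1830 / 1.41421 = 0.8365 ≈ 0.84.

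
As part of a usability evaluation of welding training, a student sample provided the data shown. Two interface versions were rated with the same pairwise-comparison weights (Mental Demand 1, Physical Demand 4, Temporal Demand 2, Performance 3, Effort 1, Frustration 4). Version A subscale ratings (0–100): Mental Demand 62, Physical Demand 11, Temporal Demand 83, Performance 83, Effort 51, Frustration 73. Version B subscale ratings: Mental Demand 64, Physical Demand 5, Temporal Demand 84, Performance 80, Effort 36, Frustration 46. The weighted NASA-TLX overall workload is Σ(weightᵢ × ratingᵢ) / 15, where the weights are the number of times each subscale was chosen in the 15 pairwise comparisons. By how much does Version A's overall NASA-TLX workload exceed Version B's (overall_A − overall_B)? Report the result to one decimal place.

Version A weighted sum = 1·62 + 4·11 + 2·83 + 3·83 + 1·51 + 4·73 = 62 + 44 + 166 + 249 + 51 + 292 = 864; overall_A = 864/15 = 57.6000.
Version B weighted sum = 1·64 + 4·5 + 2·84 + 3·80 + 1·36 + 4·46 = 64 + 20 + 168 + 240 + 36 + 184 = 712; overall_B = 712/15 = 47.4667.
Difference = 57.6000 − 47.4667 = 10.1333 ≈ 10.1.

10.1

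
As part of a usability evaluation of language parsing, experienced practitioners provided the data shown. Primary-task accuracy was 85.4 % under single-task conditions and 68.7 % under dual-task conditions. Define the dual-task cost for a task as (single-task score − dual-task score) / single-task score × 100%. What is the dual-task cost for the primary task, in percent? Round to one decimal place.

19.6

Cost = (85.4 − 68.7) / 85.4 × 100%
     = 16.7000 / 85.4 × 100% = 19.5550%.
≈ 19.6%.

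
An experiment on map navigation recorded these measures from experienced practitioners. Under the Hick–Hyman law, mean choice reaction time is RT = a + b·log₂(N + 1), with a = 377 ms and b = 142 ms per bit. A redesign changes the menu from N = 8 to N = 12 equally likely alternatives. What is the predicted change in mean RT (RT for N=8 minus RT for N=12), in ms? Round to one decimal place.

RT(8) = 377 + 142·log₂(9) = 377 + 142·3.1699 = 827.1258 ms.
RT(12) = 377 + 142·log₂(13) = 377 + 142·3.7004 = 902.4568 ms.
Difference = 827.1258 − 902.4568 = -75.3310 ≈ -75.3 ms.

-75.3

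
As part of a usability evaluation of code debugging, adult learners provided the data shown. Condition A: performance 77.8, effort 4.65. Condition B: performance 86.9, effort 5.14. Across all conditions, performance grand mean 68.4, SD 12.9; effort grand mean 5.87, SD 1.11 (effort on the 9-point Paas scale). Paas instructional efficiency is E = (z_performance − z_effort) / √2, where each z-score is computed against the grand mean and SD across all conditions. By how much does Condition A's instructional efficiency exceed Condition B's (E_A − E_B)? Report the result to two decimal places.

Condition A: z_P = (77.8 − 68.4)/12.9 = 0.7287; z_E = (4.65 − 5.87)/1.11 = -1.0991; E_A = (0.7287 − (-1.0991))/√2 = 1.2924.
Condition B: z_P = (86.9 − 68.4)/12.9 = 1.4341; z_E = (5.14 − 5.87)/1.11 = -0.6577; E_B = (1.4341 − (-0.6577))/√2 = 1.4791.
E_A − E_B = 1.2924 − 1.4791 = -0.1867 ≈ -0.19.

-0.19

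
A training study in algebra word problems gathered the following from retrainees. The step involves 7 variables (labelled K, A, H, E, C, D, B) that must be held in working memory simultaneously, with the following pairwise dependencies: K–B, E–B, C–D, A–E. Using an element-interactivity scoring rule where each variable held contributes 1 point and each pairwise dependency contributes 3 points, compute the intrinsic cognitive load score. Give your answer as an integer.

Count of variables held simultaneously: 7.
Count of pairwise dependencies listed: 4.
Element contribution: 7 × 1 = 7.
Interaction contribution: 4 × 3 = 12.
Intrinsic load = 7 + 12 = 19.

19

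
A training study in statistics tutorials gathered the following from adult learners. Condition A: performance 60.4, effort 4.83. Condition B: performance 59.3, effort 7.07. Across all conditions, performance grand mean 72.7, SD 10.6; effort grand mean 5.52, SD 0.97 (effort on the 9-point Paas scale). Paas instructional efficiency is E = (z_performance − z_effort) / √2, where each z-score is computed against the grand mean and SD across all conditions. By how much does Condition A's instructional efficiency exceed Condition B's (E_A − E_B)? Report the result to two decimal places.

1.71

Condition A: z_P = (60.4 − 72.7)/10.6 = -1.1604; z_E = (4.83 − 5.52)/0.97 = -0.7113; E_A = (-1.1604 − (-0.7113))/√2 = -0.3176.
Condition B: z_P = (59.3 − 72.7)/10.6 = -1.2642; z_E = (7.07 − 5.52)/0.97 = 1.5979; E_B = (-1.2642 − 1.5979)/√2 = -2.0238.
E_A − E_B = -0.3176 − (-2.0238) = 1.7062 ≈ 1.71.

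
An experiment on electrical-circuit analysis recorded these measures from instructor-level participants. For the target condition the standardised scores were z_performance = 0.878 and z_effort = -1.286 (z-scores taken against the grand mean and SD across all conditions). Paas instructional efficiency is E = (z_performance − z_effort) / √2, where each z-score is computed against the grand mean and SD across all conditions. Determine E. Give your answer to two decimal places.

1.53

z_P − z_E = 0.878 − (-1.286) = 2.1640.
E = 2.1640 / √2 = 2.1640 / 1.41421 = 1.5302 ≈ 1.53.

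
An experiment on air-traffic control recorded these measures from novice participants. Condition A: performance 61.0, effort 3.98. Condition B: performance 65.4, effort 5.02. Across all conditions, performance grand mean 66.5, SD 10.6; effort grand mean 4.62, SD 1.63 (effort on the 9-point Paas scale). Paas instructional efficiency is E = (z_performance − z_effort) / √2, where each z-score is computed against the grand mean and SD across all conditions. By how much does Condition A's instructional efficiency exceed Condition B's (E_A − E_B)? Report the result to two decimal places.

Condition A: z_P = (61.0 − 66.5)/10.6 = -0.5189; z_E = (3.98 − 4.62)/1.63 = -0.3926; E_A = (-0.5189 − (-0.3926))/√2 = -0.0893.
Condition B: z_P = (65.4 − 66.5)/10.6 = -0.1038; z_E = (5.02 − 4.62)/1.63 = 0.2454; E_B = (-0.1038 − 0.2454)/√2 = -0.2469.
E_A − E_B = -0.0893 − (-0.2469) = 0.1576 ≈ 0.16.

0.16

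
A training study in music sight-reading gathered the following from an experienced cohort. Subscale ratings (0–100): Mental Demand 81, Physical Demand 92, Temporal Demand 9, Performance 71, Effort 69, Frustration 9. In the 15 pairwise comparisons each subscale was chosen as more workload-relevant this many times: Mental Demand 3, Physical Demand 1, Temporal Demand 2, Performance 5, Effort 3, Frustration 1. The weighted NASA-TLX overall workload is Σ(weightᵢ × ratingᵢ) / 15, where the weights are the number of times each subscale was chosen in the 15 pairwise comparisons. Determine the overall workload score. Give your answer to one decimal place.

The tallies are the weights (they sum to 15).
Weighted sum = 3·81 + 1·92 + 2·9 + 5·71 + 3·69 + 1·9
            = 243 + 92 + 18 + 355 + 207 + 9 = 924.
Overall workload = 924 / 15 = 61.6000 ≈ 61.6.

61.6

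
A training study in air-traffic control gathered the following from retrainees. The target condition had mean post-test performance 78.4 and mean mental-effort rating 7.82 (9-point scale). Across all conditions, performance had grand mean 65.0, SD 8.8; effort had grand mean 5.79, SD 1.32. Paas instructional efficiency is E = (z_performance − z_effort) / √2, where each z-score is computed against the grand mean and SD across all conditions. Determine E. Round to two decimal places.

-0.01

z_performance = (78.4 − 65.0) / 8.8 = 13.4000 / 8.8 = 1.5227.
z_effort = (7.82 − 5.79) / 1.32 = 2.0300 / 1.32 = 1.5379.
z_P − z_E = 1.5227 − 1.5379 = -0.0152.
E = -0.0152 / √2 = -0.0152 / 1.41421 = -0.0107 ≈ -0.01.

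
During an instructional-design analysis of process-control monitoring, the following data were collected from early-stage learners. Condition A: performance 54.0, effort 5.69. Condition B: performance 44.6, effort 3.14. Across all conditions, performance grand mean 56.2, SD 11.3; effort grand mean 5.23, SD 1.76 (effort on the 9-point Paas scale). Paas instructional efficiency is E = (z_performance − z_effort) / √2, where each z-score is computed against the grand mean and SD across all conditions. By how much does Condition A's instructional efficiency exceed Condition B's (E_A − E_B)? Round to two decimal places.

-0.44

Condition A: z_P = (54.0 − 56.2)/11.3 = -0.1947; z_E = (5.69 − 5.23)/1.76 = 0.2614; E_A = (-0.1947 − 0.2614)/√2 = -0.3225.
Condition B: z_P = (44.6 − 56.2)/11.3 = -1.0265; z_E = (3.14 − 5.23)/1.76 = -1.1875; E_B = (-1.0265 − (-1.1875))/√2 = 0.1138.
E_A − E_B = -0.3225 − 0.1138 = -0.4363 ≈ -0.44.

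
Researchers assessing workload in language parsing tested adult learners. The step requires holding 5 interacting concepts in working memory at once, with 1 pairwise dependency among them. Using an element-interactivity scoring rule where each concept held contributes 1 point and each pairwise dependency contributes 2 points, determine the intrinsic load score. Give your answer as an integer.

7

Element contribution: 5 × 1 = 5.
Interaction contribution: 1 × 2 = 2.
Intrinsic load = 5 + 2 = 7.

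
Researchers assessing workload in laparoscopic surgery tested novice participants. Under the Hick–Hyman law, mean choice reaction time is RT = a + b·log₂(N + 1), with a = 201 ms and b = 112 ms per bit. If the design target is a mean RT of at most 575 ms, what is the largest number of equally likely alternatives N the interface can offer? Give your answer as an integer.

Set 201 + 112·log₂(N + 1) ≤ 575.
log₂(N + 1) ≤ (575 − 201) / 112 = 3.3393.
N + 1 ≤ 2^3.3393 = 10.1211.
N ≤ 9.1211, so the largest integer N is 9.

9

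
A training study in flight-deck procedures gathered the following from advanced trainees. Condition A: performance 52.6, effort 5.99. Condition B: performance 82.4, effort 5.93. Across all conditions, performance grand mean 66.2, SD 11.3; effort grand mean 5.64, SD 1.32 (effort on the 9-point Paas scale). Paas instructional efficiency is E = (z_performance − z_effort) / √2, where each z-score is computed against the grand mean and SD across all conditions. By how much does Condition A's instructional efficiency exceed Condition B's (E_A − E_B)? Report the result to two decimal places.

-1.90

Condition A: z_P = (52.6 − 66.2)/11.3 = -1.2035; z_E = (5.99 − 5.64)/1.32 = 0.2652; E_A = (-1.2035 − 0.2652)/√2 = -1.0385.
Condition B: z_P = (82.4 − 66.2)/11.3 = 1.4336; z_E = (5.93 − 5.64)/1.32 = 0.2197; E_B = (1.4336 − 0.2197)/√2 = 0.8584.
E_A − E_B = -1.0385 − 0.8584 = -1.8969 ≈ -1.90.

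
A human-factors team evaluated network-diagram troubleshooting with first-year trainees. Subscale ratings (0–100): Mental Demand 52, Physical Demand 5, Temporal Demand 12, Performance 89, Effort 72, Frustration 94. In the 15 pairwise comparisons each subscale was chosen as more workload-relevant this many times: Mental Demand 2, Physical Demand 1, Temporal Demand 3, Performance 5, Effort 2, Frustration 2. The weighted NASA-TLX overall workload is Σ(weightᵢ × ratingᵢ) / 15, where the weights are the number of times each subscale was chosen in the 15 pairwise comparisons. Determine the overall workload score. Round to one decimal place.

61.5

The tallies are the weights (they sum to 15).
Weighted sum = 2·52 + 1·5 + 3·12 + 5·89 + 2·72 + 2·94
            = 104 + 5 + 36 + 445 + 144 + 188 = 922.
Overall workload = 922 / 15 = 61.4667 ≈ 61.5.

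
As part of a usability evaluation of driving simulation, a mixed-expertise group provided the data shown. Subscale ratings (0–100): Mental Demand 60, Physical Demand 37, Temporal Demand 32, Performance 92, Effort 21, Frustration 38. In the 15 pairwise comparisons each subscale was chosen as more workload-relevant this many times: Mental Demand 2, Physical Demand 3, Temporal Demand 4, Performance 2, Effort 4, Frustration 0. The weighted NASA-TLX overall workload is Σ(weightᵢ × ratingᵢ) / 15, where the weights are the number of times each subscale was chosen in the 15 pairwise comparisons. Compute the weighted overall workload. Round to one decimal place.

41.8

The tallies are the weights (they sum to 15).
Weighted sum = 2·60 + 3·37 + 4·32 + 2·92 + 4·21 + 0·38
            = 120 + 111 + 128 + 184 + 84 + 0 = 627.
Overall workload = 627 / 15 = 41.8000 ≈ 41.8.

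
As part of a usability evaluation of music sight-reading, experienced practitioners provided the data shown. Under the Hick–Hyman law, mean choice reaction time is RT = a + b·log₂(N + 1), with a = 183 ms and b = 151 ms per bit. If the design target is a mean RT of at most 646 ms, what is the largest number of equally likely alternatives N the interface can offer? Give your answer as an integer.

Set 183 + 151·log₂(N + 1) ≤ 646.
log₂(N + 1) ≤ (646 − 183) / 151 = 3.0662.
N + 1 ≤ 2^3.0662 = 8.3756.
N ≤ 7.3756, so the largest integer N is 7.

7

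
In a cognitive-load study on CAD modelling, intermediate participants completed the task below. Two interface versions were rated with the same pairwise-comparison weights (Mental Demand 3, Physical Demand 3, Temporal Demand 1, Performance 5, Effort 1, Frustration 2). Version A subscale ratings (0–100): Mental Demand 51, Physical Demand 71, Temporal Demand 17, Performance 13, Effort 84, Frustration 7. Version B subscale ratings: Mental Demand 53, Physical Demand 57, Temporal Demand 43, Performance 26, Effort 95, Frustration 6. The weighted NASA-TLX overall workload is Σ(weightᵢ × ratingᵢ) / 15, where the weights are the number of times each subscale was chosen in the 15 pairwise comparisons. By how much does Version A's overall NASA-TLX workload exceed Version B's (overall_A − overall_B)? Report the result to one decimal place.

Version A weighted sum = 3·51 + 3·71 + 1·17 + 5·13 + 1·84 + 2·7 = 153 + 213 + 17 + 65 + 84 + 14 = 546; overall_A = 546/15 = 36.4000.
Version B weighted sum = 3·53 + 3·57 + 1·43 + 5·26 + 1·95 + 2·6 = 159 + 171 + 43 + 130 + 95 + 12 = 610; overall_B = 610/15 = 40.6667.
Difference = 36.4000 − 40.6667 = -4.2667 ≈ -4.3.

-4.3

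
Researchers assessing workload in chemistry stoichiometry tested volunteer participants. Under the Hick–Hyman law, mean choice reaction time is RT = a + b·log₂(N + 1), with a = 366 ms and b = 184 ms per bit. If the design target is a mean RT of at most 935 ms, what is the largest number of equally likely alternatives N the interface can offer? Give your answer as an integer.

7

Set 366 + 184·log₂(N + 1) ≤ 935.
log₂(N + 1) ≤ (935 − 366) / 184 = 3.0924.
N + 1 ≤ 2^3.0924 = 8.5291.
N ≤ 7.5291, so the largest integer N is 7.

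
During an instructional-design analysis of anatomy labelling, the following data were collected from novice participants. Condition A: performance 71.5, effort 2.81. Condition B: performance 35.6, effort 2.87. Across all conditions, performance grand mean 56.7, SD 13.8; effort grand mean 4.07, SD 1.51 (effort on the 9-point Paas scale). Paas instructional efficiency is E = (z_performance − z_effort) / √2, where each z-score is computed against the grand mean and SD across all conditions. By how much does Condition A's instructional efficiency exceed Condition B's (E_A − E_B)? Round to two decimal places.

Condition A: z_P = (71.5 − 56.7)/13.8 = 1.0725; z_E = (2.81 − 4.07)/1.51 = -0.8344; E_A = (1.0725 − (-0.8344))/√2 = 1.3484.
Condition B: z_P = (35.6 − 56.7)/13.8 = -1.5290; z_E = (2.87 − 4.07)/1.51 = -0.7947; E_B = (-1.5290 − (-0.7947))/√2 = -0.5192.
E_A − E_B = 1.3484 − (-0.5192) = 1.8676 ≈ 1.87.

1.87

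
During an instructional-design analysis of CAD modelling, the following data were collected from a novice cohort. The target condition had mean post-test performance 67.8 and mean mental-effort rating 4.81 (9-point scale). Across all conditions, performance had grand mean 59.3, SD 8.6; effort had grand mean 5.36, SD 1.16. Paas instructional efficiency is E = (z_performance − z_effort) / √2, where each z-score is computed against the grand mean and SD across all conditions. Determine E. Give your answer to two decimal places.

z_performance = (67.8 − 59.3) / 8.6 = 8.5000 / 8.6 = 0.9884.
z_effort = (4.81 − 5.36) / 1.16 = -0.5500 / 1.16 = -0.4741.
z_P − z_E = 0.9884 − (-0.4741) = 1.4625.
E = 1.4625 / √2 = 1.4625 / 1.41421 = 1.0341 ≈ 1.03.

1.03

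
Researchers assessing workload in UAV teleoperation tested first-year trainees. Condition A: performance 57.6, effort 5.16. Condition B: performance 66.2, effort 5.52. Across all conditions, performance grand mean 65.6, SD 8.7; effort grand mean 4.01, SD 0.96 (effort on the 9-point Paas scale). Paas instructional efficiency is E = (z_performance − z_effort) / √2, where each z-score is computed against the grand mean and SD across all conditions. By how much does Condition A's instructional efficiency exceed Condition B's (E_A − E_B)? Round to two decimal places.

Condition A: z_P = (57.6 − 65.6)/8.7 = -0.9195; z_E = (5.16 − 4.01)/0.96 = 1.1979; E_A = (-0.9195 − 1.1979)/√2 = -1.4972.
Condition B: z_P = (66.2 − 65.6)/8.7 = 0.0690; z_E = (5.52 − 4.01)/0.96 = 1.5729; E_B = (0.0690 − 1.5729)/√2 = -1.0634.
E_A − E_B = -1.4972 − (-1.0634) = -0.4338 ≈ -0.43.

-0.43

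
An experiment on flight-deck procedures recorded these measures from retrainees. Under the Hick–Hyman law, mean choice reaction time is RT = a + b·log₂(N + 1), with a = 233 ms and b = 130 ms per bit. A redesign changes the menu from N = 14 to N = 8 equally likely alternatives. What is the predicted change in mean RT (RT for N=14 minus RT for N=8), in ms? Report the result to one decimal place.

RT(14) = 233 + 130·log₂(15) = 233 + 130·3.9069 = 740.8970 ms.
RT(8) = 233 + 130·log₂(9) = 233 + 130·3.1699 = 645.0870 ms.
Difference = 740.8970 − 645.0870 = 95.8100 ≈ 95.8 ms.

95.8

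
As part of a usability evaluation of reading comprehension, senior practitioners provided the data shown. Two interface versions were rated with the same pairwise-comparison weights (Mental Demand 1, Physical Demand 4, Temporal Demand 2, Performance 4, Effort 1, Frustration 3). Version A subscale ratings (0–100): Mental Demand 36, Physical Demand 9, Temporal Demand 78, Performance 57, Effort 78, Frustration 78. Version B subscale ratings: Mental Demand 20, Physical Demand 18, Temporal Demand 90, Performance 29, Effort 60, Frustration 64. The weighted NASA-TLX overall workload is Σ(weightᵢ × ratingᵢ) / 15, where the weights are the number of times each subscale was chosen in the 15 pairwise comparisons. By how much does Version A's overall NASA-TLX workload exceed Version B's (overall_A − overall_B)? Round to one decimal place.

Version A weighted sum = 1·36 + 4·9 + 2·78 + 4·57 + 1·78 + 3·78 = 36 + 36 + 156 + 228 + 78 + 234 = 768; overall_A = 768/15 = 51.2000.
Version B weighted sum = 1·20 + 4·18 + 2·90 + 4·29 + 1·60 + 3·64 = 20 + 72 + 180 + 116 + 60 + 192 = 640; overall_B = 640/15 = 42.6667.
Difference = 51.2000 − 42.6667 = 8.5333 ≈ 8.5.

8.5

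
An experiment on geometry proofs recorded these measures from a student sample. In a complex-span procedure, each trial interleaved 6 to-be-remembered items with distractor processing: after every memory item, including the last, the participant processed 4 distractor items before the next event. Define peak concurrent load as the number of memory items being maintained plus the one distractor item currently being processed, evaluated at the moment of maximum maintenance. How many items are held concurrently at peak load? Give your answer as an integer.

Maintenance is greatest during the distractor(s) after memory item 6: all 6 memory items are being held.
One distractor item is concurrently being processed.
Peak concurrent load = 6 + 1 = 7 items.

7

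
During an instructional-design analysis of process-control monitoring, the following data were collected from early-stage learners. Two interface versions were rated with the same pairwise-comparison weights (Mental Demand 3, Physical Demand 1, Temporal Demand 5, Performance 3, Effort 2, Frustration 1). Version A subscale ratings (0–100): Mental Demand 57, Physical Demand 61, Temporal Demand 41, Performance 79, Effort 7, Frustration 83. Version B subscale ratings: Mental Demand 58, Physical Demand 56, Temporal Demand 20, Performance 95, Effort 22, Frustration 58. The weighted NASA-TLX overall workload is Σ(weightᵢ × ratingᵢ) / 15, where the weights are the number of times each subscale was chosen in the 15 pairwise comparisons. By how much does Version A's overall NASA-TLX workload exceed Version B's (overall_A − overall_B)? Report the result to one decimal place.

Version A weighted sum = 3·57 + 1·61 + 5·41 + 3·79 + 2·7 + 1·83 = 171 + 61 + 205 + 237 + 14 + 83 = 771; overall_A = 771/15 = 51.4000.
Version B weighted sum = 3·58 + 1·56 + 5·20 + 3·95 + 2·22 + 1·58 = 174 + 56 + 100 + 285 + 44 + 58 = 717; overall_B = 717/15 = 47.8000.
Difference = 51.4000 − 47.8000 = 3.6000 ≈ 3.6.

3.6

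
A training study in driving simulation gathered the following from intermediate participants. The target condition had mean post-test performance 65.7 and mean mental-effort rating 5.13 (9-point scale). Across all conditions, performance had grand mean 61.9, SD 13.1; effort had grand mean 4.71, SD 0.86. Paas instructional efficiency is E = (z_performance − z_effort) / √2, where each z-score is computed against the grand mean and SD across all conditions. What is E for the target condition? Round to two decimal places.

-0.14

z_performance = (65.7 − 61.9) / 13.1 = 3.8000 / 13.1 = 0.2901.
z_effort = (5.13 − 4.71) / 0.86 = 0.4200 / 0.86 = 0.4884.
z_P − z_E = 0.2901 − 0.4884 = -0.1983.
E = -0.1983 / √2 = -0.1983 / 1.41421 = -0.1402 ≈ -0.14.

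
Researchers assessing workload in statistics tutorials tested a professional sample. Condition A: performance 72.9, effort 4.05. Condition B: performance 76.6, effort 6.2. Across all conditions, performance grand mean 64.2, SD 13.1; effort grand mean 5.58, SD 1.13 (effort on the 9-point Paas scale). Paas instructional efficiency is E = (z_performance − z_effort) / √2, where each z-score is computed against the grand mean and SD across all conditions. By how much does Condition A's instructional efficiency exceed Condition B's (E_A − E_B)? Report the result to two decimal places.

1.15

Condition A: z_P = (72.9 − 64.2)/13.1 = 0.6641; z_E = (4.05 − 5.58)/1.13 = -1.3540; E_A = (0.6641 − (-1.3540))/√2 = 1.4270.
Condition B: z_P = (76.6 − 64.2)/13.1 = 0.9466; z_E = (6.2 − 5.58)/1.13 = 0.5487; E_B = (0.9466 − 0.5487)/√2 = 0.2814.
E_A − E_B = 1.4270 − 0.2814 = 1.1456 ≈ 1.15.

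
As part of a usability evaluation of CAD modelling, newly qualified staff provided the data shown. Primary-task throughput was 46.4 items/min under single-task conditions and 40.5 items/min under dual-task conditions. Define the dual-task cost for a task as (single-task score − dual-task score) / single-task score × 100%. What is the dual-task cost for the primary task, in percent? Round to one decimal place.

12.7

Cost = (46.4 − 40.5) / 46.4 × 100%
     = 5.9000 / 46.4 × 100% = 12.7155%.
≈ 12.7%.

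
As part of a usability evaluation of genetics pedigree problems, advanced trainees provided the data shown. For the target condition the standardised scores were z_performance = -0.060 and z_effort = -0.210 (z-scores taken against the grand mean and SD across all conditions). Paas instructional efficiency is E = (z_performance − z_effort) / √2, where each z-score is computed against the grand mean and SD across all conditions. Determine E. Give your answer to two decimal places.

z_P − z_E = -0.060 − (-0.210) = 0.1500.
E = 0.1500 / √2 = 0.1500 / 1.41421 = 0.1061 ≈ 0.11.

0.11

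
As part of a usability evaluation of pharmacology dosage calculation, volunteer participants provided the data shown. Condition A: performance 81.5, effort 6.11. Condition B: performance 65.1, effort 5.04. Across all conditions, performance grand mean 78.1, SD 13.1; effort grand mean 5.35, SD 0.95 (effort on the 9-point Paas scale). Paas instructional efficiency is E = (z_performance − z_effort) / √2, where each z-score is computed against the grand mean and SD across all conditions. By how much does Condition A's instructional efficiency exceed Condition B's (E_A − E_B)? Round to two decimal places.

0.09

Condition A: z_P = (81.5 − 78.1)/13.1 = 0.2595; z_E = (6.11 − 5.35)/0.95 = 0.8000; E_A = (0.2595 − 0.8000)/√2 = -0.3822.
Condition B: z_P = (65.1 − 78.1)/13.1 = -0.9924; z_E = (5.04 − 5.35)/0.95 = -0.3263; E_B = (-0.9924 − (-0.3263))/√2 = -0.4710.
E_A − E_B = -0.3822 − (-0.4710) = 0.0888 ≈ 0.09.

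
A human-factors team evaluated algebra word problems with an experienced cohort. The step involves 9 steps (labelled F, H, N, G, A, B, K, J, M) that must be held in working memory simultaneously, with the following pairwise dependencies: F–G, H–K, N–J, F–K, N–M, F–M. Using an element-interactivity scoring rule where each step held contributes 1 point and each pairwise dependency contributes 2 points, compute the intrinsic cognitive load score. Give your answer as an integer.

21

Count of steps held simultaneously: 9.
Count of pairwise dependencies listed: 6.
Element contribution: 9 × 1 = 9.
Interaction contribution: 6 × 2 = 12.
Intrinsic load = 9 + 12 = 21.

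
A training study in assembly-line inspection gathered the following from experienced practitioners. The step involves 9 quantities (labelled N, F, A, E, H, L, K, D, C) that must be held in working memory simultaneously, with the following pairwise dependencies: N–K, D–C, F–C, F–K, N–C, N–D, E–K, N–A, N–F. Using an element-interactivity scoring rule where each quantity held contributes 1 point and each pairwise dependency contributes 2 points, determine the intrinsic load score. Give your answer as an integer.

Count of quantities held simultaneously: 9.
Count of pairwise dependencies listed: 9.
Element contribution: 9 × 1 = 9.
Interaction contribution: 9 × 2 = 18.
Intrinsic load = 9 + 18 = 27.

27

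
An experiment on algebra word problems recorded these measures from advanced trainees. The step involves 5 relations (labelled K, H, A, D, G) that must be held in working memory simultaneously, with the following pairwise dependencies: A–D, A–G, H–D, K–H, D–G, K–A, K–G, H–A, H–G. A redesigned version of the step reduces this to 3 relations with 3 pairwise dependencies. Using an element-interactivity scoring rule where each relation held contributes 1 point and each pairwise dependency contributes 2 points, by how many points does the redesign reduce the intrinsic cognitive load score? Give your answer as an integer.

14

Original: 5 × 1 + 9 × 2 = 5 + 18 = 23.
Redesigned: 3 × 1 + 3 × 2 = 3 + 6 = 9.
Reduction = 23 − 9 = 14.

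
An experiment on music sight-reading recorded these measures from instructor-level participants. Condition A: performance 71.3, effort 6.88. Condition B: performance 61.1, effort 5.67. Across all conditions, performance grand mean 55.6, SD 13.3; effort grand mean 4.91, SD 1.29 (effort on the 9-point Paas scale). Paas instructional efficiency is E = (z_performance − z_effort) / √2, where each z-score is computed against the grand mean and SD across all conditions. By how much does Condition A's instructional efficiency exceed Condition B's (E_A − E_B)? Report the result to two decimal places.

Condition A: z_P = (71.3 − 55.6)/13.3 = 1.1805; z_E = (6.88 − 4.91)/1.29 = 1.5271; E_A = (1.1805 − 1.5271)/√2 = -0.2451.
Condition B: z_P = (61.1 − 55.6)/13.3 = 0.4135; z_E = (5.67 − 4.91)/1.29 = 0.5891; E_B = (0.4135 − 0.5891)/√2 = -0.1242.
E_A − E_B = -0.2451 − (-0.1242) = -0.1209 ≈ -0.12.

-0.12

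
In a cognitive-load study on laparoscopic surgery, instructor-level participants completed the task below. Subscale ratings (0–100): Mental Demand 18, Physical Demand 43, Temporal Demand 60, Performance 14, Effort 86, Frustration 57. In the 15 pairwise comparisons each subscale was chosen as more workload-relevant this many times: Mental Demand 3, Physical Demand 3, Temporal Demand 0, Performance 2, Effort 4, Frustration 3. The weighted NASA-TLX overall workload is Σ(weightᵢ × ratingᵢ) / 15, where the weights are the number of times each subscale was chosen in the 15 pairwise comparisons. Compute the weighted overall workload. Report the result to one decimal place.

48.4

The tallies are the weights (they sum to 15).
Weighted sum = 3·18 + 3·43 + 0·60 + 2·14 + 4·86 + 3·57
            = 54 + 129 + 0 + 28 + 344 + 171 = 726.
Overall workload = 726 / 15 = 48.4000 ≈ 48.4.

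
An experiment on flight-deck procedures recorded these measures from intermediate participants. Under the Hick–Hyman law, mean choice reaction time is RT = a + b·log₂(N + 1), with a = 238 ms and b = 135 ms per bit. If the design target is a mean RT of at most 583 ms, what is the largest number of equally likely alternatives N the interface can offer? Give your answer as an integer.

Set 238 + 135·log₂(N + 1) ≤ 583.
log₂(N + 1) ≤ (583 − 238) / 135 = 2.5556.
N + 1 ≤ 2^2.5556 = 5.8791.
N ≤ 4.8791, so the largest integer N is 4.

4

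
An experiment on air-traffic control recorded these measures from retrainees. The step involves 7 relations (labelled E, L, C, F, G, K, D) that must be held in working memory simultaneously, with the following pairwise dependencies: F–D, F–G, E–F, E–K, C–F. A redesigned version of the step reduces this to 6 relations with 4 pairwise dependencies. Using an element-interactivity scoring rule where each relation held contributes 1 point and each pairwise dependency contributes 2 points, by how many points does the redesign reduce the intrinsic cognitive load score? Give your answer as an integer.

3

Original: 7 × 1 + 5 × 2 = 7 + 10 = 17.
Redesigned: 6 × 1 + 4 × 2 = 6 + 8 = 14.
Reduction = 17 − 14 = 3.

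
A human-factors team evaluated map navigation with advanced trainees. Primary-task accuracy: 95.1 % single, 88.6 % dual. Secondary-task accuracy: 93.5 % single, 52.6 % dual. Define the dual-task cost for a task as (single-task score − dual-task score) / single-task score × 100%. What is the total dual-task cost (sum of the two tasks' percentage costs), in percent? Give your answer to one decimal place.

Primary cost = (95.1 − 88.6) / 95.1 × 100% = 6.8349%.
Secondary cost = (93.5 − 52.6) / 93.5 × 100% = 43.7433%.
Total = 6.8349% + 43.7433% = 50.5782% ≈ 50.6%.

50.6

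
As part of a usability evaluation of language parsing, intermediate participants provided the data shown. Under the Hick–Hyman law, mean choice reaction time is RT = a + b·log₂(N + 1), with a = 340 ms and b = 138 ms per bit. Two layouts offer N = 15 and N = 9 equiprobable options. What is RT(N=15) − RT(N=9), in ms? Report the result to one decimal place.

RT(15) = 340 + 138·log₂(16) = 340 + 138·4.0000 = 892.0000 ms.
RT(9) = 340 + 138·log₂(10) = 340 + 138·3.3219 = 798.4222 ms.
Difference = 892.0000 − 798.4222 = 93.5778 ≈ 93.6 ms.

93.6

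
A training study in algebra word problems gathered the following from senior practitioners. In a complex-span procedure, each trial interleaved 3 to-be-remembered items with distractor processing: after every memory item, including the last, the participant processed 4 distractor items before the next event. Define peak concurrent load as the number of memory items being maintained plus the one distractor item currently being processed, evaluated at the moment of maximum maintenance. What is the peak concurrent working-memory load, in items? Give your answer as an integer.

Maintenance is greatest during the distractor(s) after memory item 3: all 3 memory items are being held.
One distractor item is concurrently being processed.
Peak concurrent load = 3 + 1 = 4 items.

4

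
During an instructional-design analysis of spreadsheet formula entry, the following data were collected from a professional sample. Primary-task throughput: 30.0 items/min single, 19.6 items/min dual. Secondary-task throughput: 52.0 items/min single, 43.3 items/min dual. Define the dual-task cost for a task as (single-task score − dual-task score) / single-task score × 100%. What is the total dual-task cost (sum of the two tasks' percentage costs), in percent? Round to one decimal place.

51.4

Primary cost = (30.0 − 19.6) / 30.0 × 100% = 34.6667%.
Secondary cost = (52.0 − 43.3) / 52.0 × 100% = 16.7308%.
Total = 34.6667% + 16.7308% = 51.3975% ≈ 51.4%.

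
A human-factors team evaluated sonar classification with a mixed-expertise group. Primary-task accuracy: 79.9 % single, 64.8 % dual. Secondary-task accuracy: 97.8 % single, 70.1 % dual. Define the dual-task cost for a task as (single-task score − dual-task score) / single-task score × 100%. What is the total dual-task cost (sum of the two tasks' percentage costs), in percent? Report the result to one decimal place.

47.2

Primary cost = (79.9 − 64.8) / 79.9 × 100% = 18.8986%.
Secondary cost = (97.8 − 70.1) / 97.8 × 100% = 28.3231%.
Total = 18.8986% + 28.3231% = 47.2217% ≈ 47.2%.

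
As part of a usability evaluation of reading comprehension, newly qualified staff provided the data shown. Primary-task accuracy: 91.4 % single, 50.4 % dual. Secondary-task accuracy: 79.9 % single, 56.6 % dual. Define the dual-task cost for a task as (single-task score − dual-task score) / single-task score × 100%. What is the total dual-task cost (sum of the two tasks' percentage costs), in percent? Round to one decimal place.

Primary cost = (91.4 − 50.4) / 91.4 × 100% = 44.8578%.
Secondary cost = (79.9 − 56.6) / 79.9 × 100% = 29.1615%.
Total = 44.8578% + 29.1615% = 74.0193% ≈ 74.0%.

74.0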